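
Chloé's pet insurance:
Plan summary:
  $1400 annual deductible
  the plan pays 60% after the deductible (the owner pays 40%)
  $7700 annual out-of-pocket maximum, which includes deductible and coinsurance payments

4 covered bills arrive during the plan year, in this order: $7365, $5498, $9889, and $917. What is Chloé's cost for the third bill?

#1 ($7365): deductible takes $1400, $5965 remains; owner's 40% is $2386. Owner owes $3786 (running OOP $3786).
#2 ($5498): 40% coinsurance on $5498 = $2199.20. Owner pays $2199.20; OOP now $5985.20.
#3 ($9889): deductible already satisfied, so owner's share is 40% × $9889 = $3955.60. That would push OOP to $9940.80, over the $7700 cap, so owner pays $7700 − $5985.20 = $1714.80.

$1714.80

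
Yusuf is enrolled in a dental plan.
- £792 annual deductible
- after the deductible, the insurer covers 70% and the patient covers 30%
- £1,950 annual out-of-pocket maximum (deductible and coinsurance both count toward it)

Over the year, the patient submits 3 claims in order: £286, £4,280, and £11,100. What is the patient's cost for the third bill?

Bill 1, £286: entire amount goes to the deductible. Patient owes £286 (running OOP £286).
Bill 2, £4,280: deductible takes £506, £3,774 remains; patient's 30% is £1,132.20. Patient pays £1,638.20; OOP now £1,924.20.
Bill 3, £11,100: 30% coinsurance on £11,100 = £3,330. That would push OOP to £5,254.20, over the £1,950 cap, so patient pays £1,950 − £1,924.20 = £25.80.

£25.80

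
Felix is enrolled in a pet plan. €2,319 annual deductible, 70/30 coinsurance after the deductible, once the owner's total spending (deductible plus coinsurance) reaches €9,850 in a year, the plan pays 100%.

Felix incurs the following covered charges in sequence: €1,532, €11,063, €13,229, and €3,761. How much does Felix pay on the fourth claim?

€479.50

#1 (€1,532): fully absorbed by the deductible. Cost to owner: €1,532. OOP to date €1,532.
#2 (€11,063): €787 to deductible, leaving €10,276; owner's 30% is €3,082.80. Owner owes €3,869.80 (running OOP €5,401.80).
#3 (€13,229): deductible already satisfied, so owner's share is 30% × €13,229 = €3,968.70. Owner owes €3,968.70 (running OOP €9,370.50).
#4 (€3,761): deductible already satisfied, so owner's share is 30% × €3,761 = €1,128.30. Adding that to €9,370.50 gives €10,498.80, past the €9,850 cap; owner pays only €9,850 − €9,370.50 = €479.50.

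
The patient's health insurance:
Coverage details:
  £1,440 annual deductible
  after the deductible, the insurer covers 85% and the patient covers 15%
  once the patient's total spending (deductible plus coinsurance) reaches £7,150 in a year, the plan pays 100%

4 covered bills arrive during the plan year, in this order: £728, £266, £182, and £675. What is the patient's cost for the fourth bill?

£325.65

#1 (£728): entire amount goes to the deductible. Cost to patient: £728. OOP to date £728.
#2 (£266): entire amount goes to the deductible. Patient pays £266; OOP now £994.
#3 (£182): all of it applies to the deductible. Patient owes £182 (running OOP £1,176).
#4 (£675): deductible takes £264, £411 remains; patient's 15% is £61.65. Patient owes £325.65 (running OOP £1,501.65).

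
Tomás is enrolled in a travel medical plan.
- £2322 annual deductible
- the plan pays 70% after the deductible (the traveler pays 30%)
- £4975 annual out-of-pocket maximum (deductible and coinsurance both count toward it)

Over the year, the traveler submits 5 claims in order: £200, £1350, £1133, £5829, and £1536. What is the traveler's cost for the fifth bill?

Claim 1 — £200: all of it applies to the deductible. Cost to traveler: £200. OOP to date £200.
Claim 2 — £1350: fully absorbed by the deductible. Traveler owes £1350 (running OOP £1550).
Claim 3 — £1133: £772 to deductible, leaving £361; traveler's 30% is £108.30. Traveler pays £880.30; OOP now £2430.30.
Claim 4 — £5829: deductible met; 30% of £5829 = £1748.70. Traveler owes £1748.70 (running OOP £4179).
Claim 5 — £1536: deductible already satisfied, so traveler's share is 30% × £1536 = £460.80. Traveler owes £460.80 (running OOP £4639.80).

£460.80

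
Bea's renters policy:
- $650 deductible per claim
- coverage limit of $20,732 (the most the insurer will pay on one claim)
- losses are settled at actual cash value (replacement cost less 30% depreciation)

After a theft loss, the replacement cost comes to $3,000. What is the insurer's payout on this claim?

Actual cash value after 30% depreciation: $3,000 × 70% = $2,100.
Subtract the deductible: $2,100 − $650 = $1,450.
$1,450 is within the $20,732 limit, so the insurer pays $1,450.

$1,450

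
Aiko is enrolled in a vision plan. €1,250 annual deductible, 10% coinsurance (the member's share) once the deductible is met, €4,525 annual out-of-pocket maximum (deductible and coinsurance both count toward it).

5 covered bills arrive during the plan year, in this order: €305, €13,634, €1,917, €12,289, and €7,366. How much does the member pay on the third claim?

Bill 1, €305: all of it applies to the deductible. Cost to member: €305. OOP to date €305.
Bill 2, €13,634: €945 finishes the deductible; €12,689 goes to coinsurance; member's 10% is €1,268.90. Cost to member: €2,213.90. OOP to date €2,518.90.
Bill 3, €1,917: deductible met; 10% of €1,917 = €191.70. Cost to member: €191.70. OOP to date €2,710.60.

€191.70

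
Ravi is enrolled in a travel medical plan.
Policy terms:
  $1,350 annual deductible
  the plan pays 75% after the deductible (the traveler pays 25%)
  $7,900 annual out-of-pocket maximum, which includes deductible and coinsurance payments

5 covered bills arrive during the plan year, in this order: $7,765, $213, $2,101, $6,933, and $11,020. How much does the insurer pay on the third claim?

#1 ($7,765): deductible takes $1,350, $6,415 remains; 25% of $6,415 = $1,603.75. Cost to traveler: $2,953.75. OOP to date $2,953.75. Insurer: $7,765 − $2,953.75 = $4,811.25.
#2 ($213): deductible already satisfied, so traveler's share is 25% × $213 = $53.25. Traveler owes $53.25 (running OOP $3,007). Plan pays $213 − $53.25 = $159.75.
#3 ($2,101): deductible met; 25% of $2,101 = $525.25. Traveler owes $525.25 (running OOP $3,532.25). Insurer: $2,101 − $525.25 = $1,575.75.

$1,575.75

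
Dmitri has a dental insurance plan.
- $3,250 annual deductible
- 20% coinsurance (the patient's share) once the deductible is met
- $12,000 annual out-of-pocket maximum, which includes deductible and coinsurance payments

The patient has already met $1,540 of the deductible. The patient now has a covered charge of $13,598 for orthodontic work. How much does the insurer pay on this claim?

$9,510.40

Remaining deductible: $3,250 − $1,540 = $1,710.
That leaves $13,598 − $1,710 = $11,888 for coinsurance.
Coinsurance: $11,888 × 20% = $2,377.60.
So the patient owes $1,710 + $2,377.60 = $4,087.60 before any cap.
Total out-of-pocket so far would be $1,540 + $4,087.60 = $5,627.60, below the $12,000 cap — no reduction.
Insurer pays the balance: $13,598 − $4,087.60 = $9,510.40.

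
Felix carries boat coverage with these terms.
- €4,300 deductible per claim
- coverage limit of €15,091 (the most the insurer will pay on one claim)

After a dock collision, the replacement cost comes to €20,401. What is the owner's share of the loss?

€5,310

After the deductible, €20,401 − €4,300 = €16,101 remains.
The €15,091 per-incident cap binds; insurer pays €15,091.
Owner's share is the uncovered remainder: €20,401 − €15,091 = €5,310.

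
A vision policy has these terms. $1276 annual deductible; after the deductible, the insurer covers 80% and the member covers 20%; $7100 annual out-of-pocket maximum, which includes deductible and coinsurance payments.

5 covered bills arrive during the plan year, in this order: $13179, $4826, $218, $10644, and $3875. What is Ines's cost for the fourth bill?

$2128.80

#1 ($13179): deductible takes $1276, $11903 remains; 20% of $11903 = $2380.60. Member pays $3656.60; OOP now $3656.60.
#2 ($4826): deductible already satisfied, so member's share is 20% × $4826 = $965.20. Member pays $965.20; OOP now $4621.80.
#3 ($218): 20% coinsurance on $218 = $43.60. Member owes $43.60 (running OOP $4665.40).
#4 ($10644): deductible met; 20% of $10644 = $2128.80. Cost to member: $2128.80. OOP to date $6794.20.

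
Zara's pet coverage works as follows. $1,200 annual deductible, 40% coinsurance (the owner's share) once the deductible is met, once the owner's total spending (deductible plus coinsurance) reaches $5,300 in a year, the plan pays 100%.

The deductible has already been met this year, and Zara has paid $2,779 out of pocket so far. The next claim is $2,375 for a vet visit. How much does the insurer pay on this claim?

The deductible is already satisfied, so the full bill goes to coinsurance.
40% of $2,375 = $950 falls to the owner.
Year-to-date out-of-pocket becomes $2,779 + $950 = $3,729, still under the $5,300 maximum, so no cap applies.
The insurer covers the remainder: $2,375 − $950 = $1,425.

$1,425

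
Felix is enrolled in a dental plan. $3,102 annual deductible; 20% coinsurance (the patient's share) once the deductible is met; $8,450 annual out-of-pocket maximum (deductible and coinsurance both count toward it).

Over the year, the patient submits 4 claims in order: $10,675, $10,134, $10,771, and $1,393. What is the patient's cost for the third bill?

$1,806.60

Claim 1 ($10,675): $3,102 finishes the deductible; $7,573 goes to coinsurance; coinsurance $7,573 × 20% = $1,514.60. Cost to patient: $4,616.60. OOP to date $4,616.60.
Claim 2 ($10,134): 20% coinsurance on $10,134 = $2,026.80. Cost to patient: $2,026.80. OOP to date $6,643.40.
Claim 3 ($10,771): 20% coinsurance on $10,771 = $2,154.20. That would push OOP to $8,797.60, over the $8,450 cap, so patient pays $8,450 − $6,643.40 = $1,806.60.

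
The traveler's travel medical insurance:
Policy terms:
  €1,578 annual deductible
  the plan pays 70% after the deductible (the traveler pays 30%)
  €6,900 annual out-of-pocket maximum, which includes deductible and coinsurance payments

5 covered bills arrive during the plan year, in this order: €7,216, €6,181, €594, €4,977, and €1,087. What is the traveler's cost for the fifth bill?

€105

#1 (€7,216): €1,578 to deductible, leaving €5,638; traveler's 30% is €1,691.40. Traveler pays €3,269.40; OOP now €3,269.40.
#2 (€6,181): 30% coinsurance on €6,181 = €1,854.30. Traveler pays €1,854.30; OOP now €5,123.70.
#3 (€594): deductible met; 30% of €594 = €178.20. Traveler owes €178.20 (running OOP €5,301.90).
#4 (€4,977): deductible met; 30% of €4,977 = €1,493.10. Cost to traveler: €1,493.10. OOP to date €6,795.
#5 (€1,087): 30% coinsurance on €1,087 = €326.10. That would push OOP to €7,121.10, over the €6,900 cap, so traveler pays €6,900 − €6,795 = €105.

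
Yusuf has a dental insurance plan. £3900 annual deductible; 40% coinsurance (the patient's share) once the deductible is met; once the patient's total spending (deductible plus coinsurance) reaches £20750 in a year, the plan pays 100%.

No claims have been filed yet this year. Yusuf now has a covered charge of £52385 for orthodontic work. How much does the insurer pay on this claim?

£31635

The full £3900 deductible is still open; £3900 of this bill applies to it.
The remaining £48485 (= £52385 − £3900) moves to coinsurance.
Coinsurance: £48485 × 40% = £19394.
That puts the patient's cost at £3900 + £19394 = £23294 before any cap.
Adding £23294 to the £0 already spent would give £23294, which exceeds the £20750 cap; the patient pays just £20750 − £0 = £20750.
Insurer pays the balance: £52385 − £20750 = £31635.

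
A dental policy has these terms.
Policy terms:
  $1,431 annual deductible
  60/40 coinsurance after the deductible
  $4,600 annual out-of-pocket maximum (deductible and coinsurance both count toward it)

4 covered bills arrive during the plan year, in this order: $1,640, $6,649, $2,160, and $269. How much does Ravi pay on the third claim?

$425.80

Bill 1, $1,640: $1,431 finishes the deductible; $209 goes to coinsurance; 40% of $209 = $83.60. Patient owes $1,514.60 (running OOP $1,514.60).
Bill 2, $6,649: deductible already satisfied, so patient's share is 40% × $6,649 = $2,659.60. Cost to patient: $2,659.60. OOP to date $4,174.20.
Bill 3, $2,160: deductible met; 40% of $2,160 = $864. Adding that to $4,174.20 gives $5,038.20, past the $4,600 cap; patient pays only $4,600 − $4,174.20 = $425.80.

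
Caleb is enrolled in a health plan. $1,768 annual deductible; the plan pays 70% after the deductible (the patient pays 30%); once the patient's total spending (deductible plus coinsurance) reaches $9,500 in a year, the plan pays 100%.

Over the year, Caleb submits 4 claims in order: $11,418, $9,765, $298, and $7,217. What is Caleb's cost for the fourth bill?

Bill 1, $11,418: $1,768 finishes the deductible; $9,650 goes to coinsurance; coinsurance $9,650 × 30% = $2,895. Cost to patient: $4,663. OOP to date $4,663.
Bill 2, $9,765: deductible already satisfied, so patient's share is 30% × $9,765 = $2,929.50. Patient owes $2,929.50 (running OOP $7,592.50).
Bill 3, $298: deductible already satisfied, so patient's share is 30% × $298 = $89.40. Cost to patient: $89.40. OOP to date $7,681.90.
Bill 4, $7,217: deductible met; 30% of $7,217 = $2,165.10. That would push OOP to $9,847, over the $9,500 cap, so patient pays $9,500 − $7,681.90 = $1,818.10.

$1,818.10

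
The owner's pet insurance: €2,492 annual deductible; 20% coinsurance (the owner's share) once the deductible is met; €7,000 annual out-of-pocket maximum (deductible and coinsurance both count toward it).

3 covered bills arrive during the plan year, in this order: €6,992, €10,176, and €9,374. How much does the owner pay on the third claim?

€1,572.80

#1 (€6,992): €2,492 finishes the deductible; €4,500 goes to coinsurance; 20% of €4,500 = €900. Owner pays €3,392; OOP now €3,392.
#2 (€10,176): 20% coinsurance on €10,176 = €2,035.20. Owner owes €2,035.20 (running OOP €5,427.20).
#3 (€9,374): 20% coinsurance on €9,374 = €1,874.80. OOP would hit €7,302 > €7,000, so the cap limits the owner to €7,000 − €5,427.20 = €1,572.80.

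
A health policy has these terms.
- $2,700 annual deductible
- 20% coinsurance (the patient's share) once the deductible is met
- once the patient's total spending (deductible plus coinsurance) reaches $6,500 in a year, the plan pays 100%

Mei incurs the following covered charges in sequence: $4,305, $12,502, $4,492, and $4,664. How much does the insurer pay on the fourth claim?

Claim 1 ($4,305): deductible takes $2,700, $1,605 remains; coinsurance $1,605 × 20% = $321. Patient owes $3,021 (running OOP $3,021). Insurer: $4,305 − $3,021 = $1,284.
Claim 2 ($12,502): deductible met; 20% of $12,502 = $2,500.40. Patient pays $2,500.40; OOP now $5,521.40. Plan pays $12,502 − $2,500.40 = $10,001.60.
Claim 3 ($4,492): deductible already satisfied, so patient's share is 20% × $4,492 = $898.40. Patient owes $898.40 (running OOP $6,419.80). Insurer: $4,492 − $898.40 = $3,593.60.
Claim 4 ($4,664): 20% coinsurance on $4,664 = $932.80. OOP would hit $7,352.60 > $6,500, so the cap limits the patient to $6,500 − $6,419.80 = $80.20. Insurer: $4,664 − $80.20 = $4,583.80.

$4,583.80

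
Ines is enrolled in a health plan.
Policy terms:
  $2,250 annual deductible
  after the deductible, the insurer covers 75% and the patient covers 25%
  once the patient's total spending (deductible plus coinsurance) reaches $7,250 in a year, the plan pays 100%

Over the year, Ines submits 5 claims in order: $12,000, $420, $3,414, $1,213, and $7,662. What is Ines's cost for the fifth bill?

Bill 1, $12,000: $2,250 to deductible, leaving $9,750; coinsurance $9,750 × 25% = $2,437.50. Cost to patient: $4,687.50. OOP to date $4,687.50.
Bill 2, $420: deductible met; 25% of $420 = $105. Patient pays $105; OOP now $4,792.50.
Bill 3, $3,414: deductible met; 25% of $3,414 = $853.50. Patient owes $853.50 (running OOP $5,646).
Bill 4, $1,213: deductible met; 25% of $1,213 = $303.25. Patient owes $303.25 (running OOP $5,949.25).
Bill 5, $7,662: 25% coinsurance on $7,662 = $1,915.50. OOP would hit $7,864.75 > $7,250, so the cap limits the patient to $7,250 − $5,949.25 = $1,300.75.

$1,300.75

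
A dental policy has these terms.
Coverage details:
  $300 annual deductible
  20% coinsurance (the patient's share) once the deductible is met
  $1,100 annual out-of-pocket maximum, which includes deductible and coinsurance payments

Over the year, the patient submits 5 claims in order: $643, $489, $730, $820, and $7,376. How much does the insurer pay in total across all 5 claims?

#1 ($643): $300 to deductible, leaving $343; patient's 20% is $68.60. Cost to patient: $368.60. OOP to date $368.60. Insurer: $643 − $368.60 = $274.40.
#2 ($489): 20% coinsurance on $489 = $97.80. Patient pays $97.80; OOP now $466.40. Plan pays $489 − $97.80 = $391.20.
#3 ($730): deductible met; 20% of $730 = $146. Patient owes $146 (running OOP $612.40). Insurer: $730 − $146 = $584.
#4 ($820): 20% coinsurance on $820 = $164. Patient owes $164 (running OOP $776.40). Insurer: $820 − $164 = $656.
#5 ($7,376): deductible already satisfied, so patient's share is 20% × $7,376 = $1,475.20. Adding that to $776.40 gives $2,251.60, past the $1,100 cap; patient pays only $1,100 − $776.40 = $323.60. Plan pays $7,376 − $323.60 = $7,052.40.
Insurer total = bills − patient's total = $10,058 − $1,100 = $8,958.

$8,958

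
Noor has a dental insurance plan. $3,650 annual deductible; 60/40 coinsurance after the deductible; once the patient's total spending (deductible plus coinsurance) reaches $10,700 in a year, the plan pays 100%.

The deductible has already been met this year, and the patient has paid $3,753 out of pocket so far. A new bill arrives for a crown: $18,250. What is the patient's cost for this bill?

With the deductible met, the entire $18,250 is subject to coinsurance.
Coinsurance: $18,250 × 40% = $7,300.
Adding $7,300 to the $3,753 already spent would give $11,053, which exceeds the $10,700 cap; the patient pays just $10,700 − $3,753 = $6,947.

$6,947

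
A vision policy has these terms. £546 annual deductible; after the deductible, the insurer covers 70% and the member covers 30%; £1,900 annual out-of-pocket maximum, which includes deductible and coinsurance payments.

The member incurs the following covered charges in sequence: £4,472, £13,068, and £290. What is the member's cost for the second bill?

£176.20

Claim 1 (£4,472): deductible takes £546, £3,926 remains; member's 30% is £1,177.80. Member owes £1,723.80 (running OOP £1,723.80).
Claim 2 (£13,068): 30% coinsurance on £13,068 = £3,920.40. That would push OOP to £5,644.20, over the £1,900 cap, so member pays £1,900 − £1,723.80 = £176.20.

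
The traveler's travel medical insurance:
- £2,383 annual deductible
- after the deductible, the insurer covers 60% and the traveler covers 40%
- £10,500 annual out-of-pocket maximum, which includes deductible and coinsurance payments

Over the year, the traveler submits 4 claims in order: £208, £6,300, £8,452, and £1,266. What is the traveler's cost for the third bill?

Claim 1 (£208): entire amount goes to the deductible. Cost to traveler: £208. OOP to date £208.
Claim 2 (£6,300): deductible takes £2,175, £4,125 remains; 40% of £4,125 = £1,650. Traveler pays £3,825; OOP now £4,033.
Claim 3 (£8,452): deductible met; 40% of £8,452 = £3,380.80. Traveler owes £3,380.80 (running OOP £7,413.80).

£3,380.80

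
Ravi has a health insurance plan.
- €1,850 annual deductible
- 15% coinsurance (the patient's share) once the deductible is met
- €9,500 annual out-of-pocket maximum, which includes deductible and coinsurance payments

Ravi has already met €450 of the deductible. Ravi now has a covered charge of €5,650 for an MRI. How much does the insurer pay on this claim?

Deductible still to meet: €1,850 − €450 = €1,400.
After the €1,400 deductible portion, €5,650 − €1,400 = €4,250 is subject to coinsurance.
Coinsurance: €4,250 × 15% = €637.50.
So the patient owes €1,400 + €637.50 = €2,037.50 before any cap.
Total out-of-pocket so far would be €450 + €2,037.50 = €2,487.50, below the €9,500 cap — no reduction.
The insurer covers the remainder: €5,650 − €2,037.50 = €3,612.50.

€3,612.50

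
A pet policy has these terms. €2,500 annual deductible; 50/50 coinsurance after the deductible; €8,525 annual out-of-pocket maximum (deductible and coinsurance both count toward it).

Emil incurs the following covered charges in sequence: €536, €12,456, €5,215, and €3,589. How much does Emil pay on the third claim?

€779

#1 (€536): entire amount goes to the deductible. Cost to owner: €536. OOP to date €536.
#2 (€12,456): €1,964 finishes the deductible; €10,492 goes to coinsurance; 50% of €10,492 = €5,246. Owner pays €7,210; OOP now €7,746.
#3 (€5,215): 50% coinsurance on €5,215 = €2,607.50. OOP would hit €10,353.50 > €8,525, so the cap limits the owner to €8,525 − €7,746 = €779.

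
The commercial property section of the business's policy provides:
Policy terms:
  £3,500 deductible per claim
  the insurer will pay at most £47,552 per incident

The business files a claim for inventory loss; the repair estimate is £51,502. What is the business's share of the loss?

After the deductible, £51,502 − £3,500 = £48,002 remains.
The £47,552 per-incident cap binds; insurer pays £47,552.
Out of pocket: £51,502 − £47,552 = £3,950.

£3,950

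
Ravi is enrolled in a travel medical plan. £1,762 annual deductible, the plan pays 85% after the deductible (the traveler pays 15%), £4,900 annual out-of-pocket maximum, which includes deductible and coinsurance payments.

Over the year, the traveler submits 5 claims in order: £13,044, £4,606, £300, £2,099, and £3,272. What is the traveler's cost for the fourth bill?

£314.85

Claim 1 — £13,044: deductible takes £1,762, £11,282 remains; traveler's 15% is £1,692.30. Traveler pays £3,454.30; OOP now £3,454.30.
Claim 2 — £4,606: deductible met; 15% of £4,606 = £690.90. Cost to traveler: £690.90. OOP to date £4,145.20.
Claim 3 — £300: deductible met; 15% of £300 = £45. Traveler owes £45 (running OOP £4,190.20).
Claim 4 — £2,099: deductible already satisfied, so traveler's share is 15% × £2,099 = £314.85. Traveler pays £314.85; OOP now £4,505.05.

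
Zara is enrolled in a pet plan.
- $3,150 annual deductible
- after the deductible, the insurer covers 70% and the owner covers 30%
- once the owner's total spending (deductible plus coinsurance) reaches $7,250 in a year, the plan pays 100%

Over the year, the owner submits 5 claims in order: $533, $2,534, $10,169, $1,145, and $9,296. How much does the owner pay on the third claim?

Claim 1 — $533: fully absorbed by the deductible. Owner owes $533 (running OOP $533).
Claim 2 — $2,534: fully absorbed by the deductible. Owner owes $2,534 (running OOP $3,067).
Claim 3 — $10,169: $83 finishes the deductible; $10,086 goes to coinsurance; owner's 30% is $3,025.80. Cost to owner: $3,108.80. OOP to date $6,175.80.

$3,108.80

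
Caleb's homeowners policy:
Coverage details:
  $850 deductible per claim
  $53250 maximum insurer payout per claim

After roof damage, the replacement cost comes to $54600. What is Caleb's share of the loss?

$1350

Less the $850 deductible: $54600 − $850 = $53750.
The $53250 per-incident cap binds; insurer pays $53250.
Out of pocket: $54600 − $53250 = $1350.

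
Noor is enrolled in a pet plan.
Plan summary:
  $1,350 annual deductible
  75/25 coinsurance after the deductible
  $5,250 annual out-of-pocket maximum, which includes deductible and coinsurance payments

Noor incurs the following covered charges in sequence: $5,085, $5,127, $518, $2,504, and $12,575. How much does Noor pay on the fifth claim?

$929

Claim 1 — $5,085: $1,350 to deductible, leaving $3,735; owner's 25% is $933.75. Owner pays $2,283.75; OOP now $2,283.75.
Claim 2 — $5,127: deductible met; 25% of $5,127 = $1,281.75. Owner pays $1,281.75; OOP now $3,565.50.
Claim 3 — $518: deductible already satisfied, so owner's share is 25% × $518 = $129.50. Owner pays $129.50; OOP now $3,695.
Claim 4 — $2,504: deductible met; 25% of $2,504 = $626. Owner owes $626 (running OOP $4,321).
Claim 5 — $12,575: deductible already satisfied, so owner's share is 25% × $12,575 = $3,143.75. That would push OOP to $7,464.75, over the $5,250 cap, so owner pays $5,250 − $4,321 = $929.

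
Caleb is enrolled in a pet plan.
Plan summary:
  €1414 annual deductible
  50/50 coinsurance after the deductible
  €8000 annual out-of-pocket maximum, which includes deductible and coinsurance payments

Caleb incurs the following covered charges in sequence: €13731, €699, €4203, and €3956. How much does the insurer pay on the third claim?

€4125

#1 (€13731): €1414 to deductible, leaving €12317; owner's 50% is €6158.50. Cost to owner: €7572.50. OOP to date €7572.50. Insurer: €13731 − €7572.50 = €6158.50.
#2 (€699): deductible already satisfied, so owner's share is 50% × €699 = €349.50. Cost to owner: €349.50. OOP to date €7922. Insurer: €699 − €349.50 = €349.50.
#3 (€4203): deductible already satisfied, so owner's share is 50% × €4203 = €2101.50. OOP would hit €10023.50 > €8000, so the cap limits the owner to €8000 − €7922 = €78. Plan pays €4203 − €78 = €4125.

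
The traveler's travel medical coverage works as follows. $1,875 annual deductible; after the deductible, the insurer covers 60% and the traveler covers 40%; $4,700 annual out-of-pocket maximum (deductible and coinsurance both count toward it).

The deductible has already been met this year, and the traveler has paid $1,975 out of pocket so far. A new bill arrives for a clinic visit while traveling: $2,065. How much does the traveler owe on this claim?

$826

The deductible is already satisfied, so the full bill goes to coinsurance.
40% of $2,065 = $826 falls to the traveler.
Year-to-date out-of-pocket becomes $1,975 + $826 = $2,801, still under the $4,700 maximum, so no cap applies.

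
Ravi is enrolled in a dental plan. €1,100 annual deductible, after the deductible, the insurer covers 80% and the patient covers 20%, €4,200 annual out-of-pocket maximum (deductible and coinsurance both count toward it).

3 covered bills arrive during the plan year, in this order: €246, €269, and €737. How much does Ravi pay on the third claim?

€615.40

Claim 1 — €246: all of it applies to the deductible. Cost to patient: €246. OOP to date €246.
Claim 2 — €269: all of it applies to the deductible. Patient owes €269 (running OOP €515).
Claim 3 — €737: €585 to deductible, leaving €152; 20% of €152 = €30.40. Patient pays €615.40; OOP now €1,130.40.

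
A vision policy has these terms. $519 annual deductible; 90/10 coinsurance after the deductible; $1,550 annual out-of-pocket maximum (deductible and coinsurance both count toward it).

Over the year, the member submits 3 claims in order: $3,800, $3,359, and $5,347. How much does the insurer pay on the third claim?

#1 ($3,800): $519 finishes the deductible; $3,281 goes to coinsurance; coinsurance $3,281 × 10% = $328.10. Cost to member: $847.10. OOP to date $847.10. Plan pays $3,800 − $847.10 = $2,952.90.
#2 ($3,359): 10% coinsurance on $3,359 = $335.90. Member pays $335.90; OOP now $1,183. Insurer: $3,359 − $335.90 = $3,023.10.
#3 ($5,347): 10% coinsurance on $5,347 = $534.70. OOP would hit $1,717.70 > $1,550, so the cap limits the member to $1,550 − $1,183 = $367. Plan pays $5,347 − $367 = $4,980.

$4,980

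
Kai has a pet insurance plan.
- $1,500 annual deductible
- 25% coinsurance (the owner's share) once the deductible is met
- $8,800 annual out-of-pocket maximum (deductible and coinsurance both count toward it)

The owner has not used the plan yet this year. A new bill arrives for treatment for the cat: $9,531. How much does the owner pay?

The full $1,500 deductible is still open; $1,500 of this bill applies to it.
After the $1,500 deductible portion, $9,531 − $1,500 = $8,031 is subject to coinsurance.
25% of $8,031 = $2,007.75 falls to the owner.
Owner responsibility before any cap: $1,500 + $2,007.75 = $3,507.75.
Cumulative spending $0 + $3,507.75 = $3,507.75 stays under the $8,800 maximum.

$3,507.75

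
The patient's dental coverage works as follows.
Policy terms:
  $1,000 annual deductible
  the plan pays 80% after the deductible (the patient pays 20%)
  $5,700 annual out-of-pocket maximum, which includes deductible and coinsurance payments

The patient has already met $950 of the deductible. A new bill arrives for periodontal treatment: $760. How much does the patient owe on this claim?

$192

$950 of the $1,000 deductible is already met, leaving $50.
After the $50 deductible portion, $760 − $50 = $710 is subject to coinsurance.
Coinsurance: $710 × 20% = $142.
So the patient owes $50 + $142 = $192 before any cap.
Total out-of-pocket so far would be $950 + $192 = $1,142, below the $5,700 cap — no reduction.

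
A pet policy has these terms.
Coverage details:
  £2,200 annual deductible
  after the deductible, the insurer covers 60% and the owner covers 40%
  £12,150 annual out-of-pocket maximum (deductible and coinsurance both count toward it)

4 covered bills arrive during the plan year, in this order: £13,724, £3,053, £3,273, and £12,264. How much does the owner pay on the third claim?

£1,309.20

Claim 1 — £13,724: £2,200 finishes the deductible; £11,524 goes to coinsurance; coinsurance £11,524 × 40% = £4,609.60. Cost to owner: £6,809.60. OOP to date £6,809.60.
Claim 2 — £3,053: deductible already satisfied, so owner's share is 40% × £3,053 = £1,221.20. Owner pays £1,221.20; OOP now £8,030.80.
Claim 3 — £3,273: deductible already satisfied, so owner's share is 40% × £3,273 = £1,309.20. Owner pays £1,309.20; OOP now £9,340.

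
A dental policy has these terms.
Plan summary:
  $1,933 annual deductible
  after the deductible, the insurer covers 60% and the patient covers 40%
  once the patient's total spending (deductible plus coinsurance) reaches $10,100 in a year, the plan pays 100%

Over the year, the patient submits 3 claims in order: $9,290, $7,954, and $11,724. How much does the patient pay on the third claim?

$2,042.60

#1 ($9,290): $1,933 finishes the deductible; $7,357 goes to coinsurance; patient's 40% is $2,942.80. Patient owes $4,875.80 (running OOP $4,875.80).
#2 ($7,954): deductible met; 40% of $7,954 = $3,181.60. Patient owes $3,181.60 (running OOP $8,057.40).
#3 ($11,724): deductible met; 40% of $11,724 = $4,689.60. Adding that to $8,057.40 gives $12,747, past the $10,100 cap; patient pays only $10,100 − $8,057.40 = $2,042.60.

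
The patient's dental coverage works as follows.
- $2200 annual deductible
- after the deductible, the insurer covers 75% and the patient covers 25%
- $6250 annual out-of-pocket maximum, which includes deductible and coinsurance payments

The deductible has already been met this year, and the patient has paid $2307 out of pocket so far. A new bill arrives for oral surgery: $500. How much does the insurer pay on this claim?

The deductible is already satisfied, so the full bill goes to coinsurance.
Patient's 25% share of $500 is $125.
Cumulative spending $2307 + $125 = $2432 stays under the $6250 maximum.
The insurer covers the remainder: $500 − $125 = $375.

$375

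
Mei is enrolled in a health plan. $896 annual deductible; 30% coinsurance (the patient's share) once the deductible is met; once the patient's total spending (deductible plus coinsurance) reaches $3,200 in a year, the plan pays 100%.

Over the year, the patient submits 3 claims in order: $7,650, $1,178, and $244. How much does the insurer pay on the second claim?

Bill 1, $7,650: deductible takes $896, $6,754 remains; coinsurance $6,754 × 30% = $2,026.20. Patient owes $2,922.20 (running OOP $2,922.20). Insurer: $7,650 − $2,922.20 = $4,727.80.
Bill 2, $1,178: deductible met; 30% of $1,178 = $353.40. OOP would hit $3,275.60 > $3,200, so the cap limits the patient to $3,200 − $2,922.20 = $277.80. Plan pays $1,178 − $277.80 = $900.20.

$900.20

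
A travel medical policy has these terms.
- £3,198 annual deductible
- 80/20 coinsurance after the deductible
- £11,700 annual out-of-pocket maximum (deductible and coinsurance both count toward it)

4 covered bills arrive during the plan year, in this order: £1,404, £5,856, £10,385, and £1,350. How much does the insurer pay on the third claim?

£8,308

#1 (£1,404): fully absorbed by the deductible. Traveler pays £1,404; OOP now £1,404. Insurer: £1,404 − £1,404 = £0.
#2 (£5,856): £1,794 to deductible, leaving £4,062; coinsurance £4,062 × 20% = £812.40. Traveler pays £2,606.40; OOP now £4,010.40. Insurer: £5,856 − £2,606.40 = £3,249.60.
#3 (£10,385): deductible met; 20% of £10,385 = £2,077. Traveler pays £2,077; OOP now £6,087.40. Plan pays £10,385 − £2,077 = £8,308.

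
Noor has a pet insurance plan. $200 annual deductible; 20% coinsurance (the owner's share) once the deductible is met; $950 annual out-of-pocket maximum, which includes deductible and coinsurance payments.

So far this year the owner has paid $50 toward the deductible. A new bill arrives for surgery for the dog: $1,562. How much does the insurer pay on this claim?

Remaining deductible: $200 − $50 = $150.
After the $150 deductible portion, $1,562 − $150 = $1,412 is subject to coinsurance.
Owner's 20% share of $1,412 is $282.40.
So the owner owes $150 + $282.40 = $432.40 before any cap.
Total out-of-pocket so far would be $50 + $432.40 = $482.40, below the $950 cap — no reduction.
The insurer covers the remainder: $1,562 − $432.40 = $1,129.60.

$1,129.60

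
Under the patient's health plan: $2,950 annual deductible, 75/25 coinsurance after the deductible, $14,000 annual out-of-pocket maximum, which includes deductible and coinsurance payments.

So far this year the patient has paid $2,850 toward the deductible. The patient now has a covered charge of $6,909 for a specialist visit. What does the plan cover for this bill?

Deductible still to meet: $2,950 − $2,850 = $100.
After the $100 deductible portion, $6,909 − $100 = $6,809 is subject to coinsurance.
Coinsurance: $6,809 × 25% = $1,702.25.
So the patient owes $100 + $1,702.25 = $1,802.25 before any cap.
Year-to-date out-of-pocket becomes $2,850 + $1,802.25 = $4,652.25, still under the $14,000 maximum, so no cap applies.
The plan picks up $6,909 − $1,802.25 = $5,106.75.

$5,106.75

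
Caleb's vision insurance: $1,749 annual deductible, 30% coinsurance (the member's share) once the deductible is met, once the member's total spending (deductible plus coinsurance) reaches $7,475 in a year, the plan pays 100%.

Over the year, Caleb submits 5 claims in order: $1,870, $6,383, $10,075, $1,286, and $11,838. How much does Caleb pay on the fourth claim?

#1 ($1,870): $1,749 to deductible, leaving $121; member's 30% is $36.30. Cost to member: $1,785.30. OOP to date $1,785.30.
#2 ($6,383): 30% coinsurance on $6,383 = $1,914.90. Cost to member: $1,914.90. OOP to date $3,700.20.
#3 ($10,075): deductible already satisfied, so member's share is 30% × $10,075 = $3,022.50. Member owes $3,022.50 (running OOP $6,722.70).
#4 ($1,286): deductible already satisfied, so member's share is 30% × $1,286 = $385.80. Cost to member: $385.80. OOP to date $7,108.50.

$385.80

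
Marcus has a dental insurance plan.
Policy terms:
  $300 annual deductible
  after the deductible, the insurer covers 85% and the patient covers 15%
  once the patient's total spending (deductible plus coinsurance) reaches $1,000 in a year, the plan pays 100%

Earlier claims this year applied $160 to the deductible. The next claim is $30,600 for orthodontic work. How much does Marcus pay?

$840

Remaining deductible: $300 − $160 = $140.
After the $140 deductible portion, $30,600 − $140 = $30,460 is subject to coinsurance.
Patient's 15% share of $30,460 is $4,569.
So the patient owes $140 + $4,569 = $4,709 before any cap.
Year-to-date out-of-pocket would reach $160 + $4,709 = $4,869, above the $1,000 maximum, so the patient pays only $1,000 − $160 = $840.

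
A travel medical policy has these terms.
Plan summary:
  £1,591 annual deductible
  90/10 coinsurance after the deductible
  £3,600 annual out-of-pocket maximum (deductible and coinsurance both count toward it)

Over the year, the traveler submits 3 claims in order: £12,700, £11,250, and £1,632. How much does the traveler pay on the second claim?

£898.10

#1 (£12,700): deductible takes £1,591, £11,109 remains; 10% of £11,109 = £1,110.90. Cost to traveler: £2,701.90. OOP to date £2,701.90.
#2 (£11,250): 10% coinsurance on £11,250 = £1,125. Adding that to £2,701.90 gives £3,826.90, past the £3,600 cap; traveler pays only £3,600 − £2,701.90 = £898.10.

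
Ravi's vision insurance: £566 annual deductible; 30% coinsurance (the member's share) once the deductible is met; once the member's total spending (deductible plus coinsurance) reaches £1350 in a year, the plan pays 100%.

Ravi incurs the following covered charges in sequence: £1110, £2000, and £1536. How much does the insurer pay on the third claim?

#1 (£1110): deductible takes £566, £544 remains; 30% of £544 = £163.20. Cost to member: £729.20. OOP to date £729.20. Insurer: £1110 − £729.20 = £380.80.
#2 (£2000): deductible met; 30% of £2000 = £600. Member owes £600 (running OOP £1329.20). Plan pays £2000 − £600 = £1400.
#3 (£1536): 30% coinsurance on £1536 = £460.80. OOP would hit £1790 > £1350, so the cap limits the member to £1350 − £1329.20 = £20.80. Plan pays £1536 − £20.80 = £1515.20.

£1515.20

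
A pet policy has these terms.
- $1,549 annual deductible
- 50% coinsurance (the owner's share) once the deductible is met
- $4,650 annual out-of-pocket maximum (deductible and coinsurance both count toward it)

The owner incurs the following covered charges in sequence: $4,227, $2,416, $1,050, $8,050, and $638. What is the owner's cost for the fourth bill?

$29

Bill 1, $4,227: $1,549 to deductible, leaving $2,678; owner's 50% is $1,339. Owner owes $2,888 (running OOP $2,888).
Bill 2, $2,416: deductible already satisfied, so owner's share is 50% × $2,416 = $1,208. Cost to owner: $1,208. OOP to date $4,096.
Bill 3, $1,050: deductible met; 50% of $1,050 = $525. Owner owes $525 (running OOP $4,621).
Bill 4, $8,050: deductible met; 50% of $8,050 = $4,025. Adding that to $4,621 gives $8,646, past the $4,650 cap; owner pays only $4,650 − $4,621 = $29.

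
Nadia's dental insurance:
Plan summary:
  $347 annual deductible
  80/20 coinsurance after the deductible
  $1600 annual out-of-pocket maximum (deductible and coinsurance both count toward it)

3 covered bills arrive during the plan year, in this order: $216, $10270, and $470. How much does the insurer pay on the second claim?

$8886

#1 ($216): all of it applies to the deductible. Patient pays $216; OOP now $216. Plan pays $216 − $216 = $0.
#2 ($10270): $131 to deductible, leaving $10139; coinsurance $10139 × 20% = $2027.80. Together that's $131 + $2027.80 = $2158.80. Adding that to $216 gives $2374.80, past the $1600 cap; patient pays only $1600 − $216 = $1384. Plan pays $10270 − $1384 = $8886.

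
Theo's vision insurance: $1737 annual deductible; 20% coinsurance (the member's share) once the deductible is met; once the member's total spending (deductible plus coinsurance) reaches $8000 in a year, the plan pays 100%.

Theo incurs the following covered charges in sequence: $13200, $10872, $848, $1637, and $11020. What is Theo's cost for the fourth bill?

Bill 1, $13200: $1737 finishes the deductible; $11463 goes to coinsurance; 20% of $11463 = $2292.60. Cost to member: $4029.60. OOP to date $4029.60.
Bill 2, $10872: 20% coinsurance on $10872 = $2174.40. Member pays $2174.40; OOP now $6204.
Bill 3, $848: 20% coinsurance on $848 = $169.60. Member pays $169.60; OOP now $6373.60.
Bill 4, $1637: 20% coinsurance on $1637 = $327.40. Cost to member: $327.40. OOP to date $6701.

$327.40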